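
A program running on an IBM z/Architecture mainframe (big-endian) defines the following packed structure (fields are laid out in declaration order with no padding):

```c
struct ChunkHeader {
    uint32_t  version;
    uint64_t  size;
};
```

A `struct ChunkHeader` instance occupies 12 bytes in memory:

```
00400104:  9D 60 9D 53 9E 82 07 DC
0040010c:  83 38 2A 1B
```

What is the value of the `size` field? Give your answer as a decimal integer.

`size` follows `version` (4 bytes), so it starts at byte offset 4 and occupies 8 bytes.
Bytes at offsets 4..11: 9E 82 07 DC 83 38 2A 1B.
Big-endian: lowest address holds the most-significant byte.
The bytes are already most-significant first: 0x9E8207DC83382A1B.
0x9E8207DC83382A1B = 11421700248640694811.

11421700248640694811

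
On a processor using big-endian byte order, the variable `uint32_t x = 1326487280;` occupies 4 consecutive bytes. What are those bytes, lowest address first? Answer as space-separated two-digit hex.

1326487280 in hexadecimal, padded to 32 bits, is 0x4F1096F0.
Split into bytes (most-significant first): 4F 10 96 F0.
In big-endian order the high byte comes first in memory.
So the memory order matches the most-significant-first order: 4F 10 96 F0.

4F 10 96 F0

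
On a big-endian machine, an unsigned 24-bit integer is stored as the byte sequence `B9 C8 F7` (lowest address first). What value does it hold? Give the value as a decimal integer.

12175607

In big-endian order the high byte comes first in memory.
The bytes are already most-significant first: 0xB9C8F7.
0xB9C8F7 = 12175607.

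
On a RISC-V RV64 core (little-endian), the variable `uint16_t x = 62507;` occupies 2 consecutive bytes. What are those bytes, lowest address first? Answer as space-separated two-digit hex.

62507 in hexadecimal, padded to 16 bits, is 0xF42B.
Split into bytes (most-significant first): F4 2B.
Little-endian stores the least-significant byte at the lowest address.
So at ascending addresses the bytes are 2B F4.

2B F4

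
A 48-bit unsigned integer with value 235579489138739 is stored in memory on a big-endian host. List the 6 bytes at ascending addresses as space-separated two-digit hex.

235579489138739 in hexadecimal, padded to 48 bits, is 0xD6421FC43833.
Split into bytes (most-significant first): D6 42 1F C4 38 33.
Big-endian: lowest address holds the most-significant byte.
So the memory order matches the most-significant-first order: D6 42 1F C4 38 33.

D6 42 1F C4 38 33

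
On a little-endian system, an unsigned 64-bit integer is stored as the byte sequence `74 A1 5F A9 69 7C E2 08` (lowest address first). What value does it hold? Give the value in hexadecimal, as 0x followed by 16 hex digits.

Little-endian: lowest address holds the least-significant byte.
Reassemble most-significant byte first: 08 E2 7C 69 A9 5F A1 74 → 0x08E27C69A95FA174.

0x08E27C69A95FA174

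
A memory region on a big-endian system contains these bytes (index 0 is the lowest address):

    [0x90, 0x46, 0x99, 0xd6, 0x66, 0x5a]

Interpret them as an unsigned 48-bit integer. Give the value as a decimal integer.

Big-endian stores the most-significant byte at the lowest address.
The bytes are already most-significant first: 0x904699D6665A.
0x904699D6665A = 158632903075418.

158632903075418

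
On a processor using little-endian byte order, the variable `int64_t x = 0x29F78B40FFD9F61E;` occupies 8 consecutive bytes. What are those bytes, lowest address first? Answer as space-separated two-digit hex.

1E F6 D9 FF 40 8B F7 29

Split into bytes (most-significant first): 29 F7 8B 40 FF D9 F6 1E.
Little-endian stores the least-significant byte at the lowest address.
So at ascending addresses the bytes are 1E F6 D9 FF 40 8B F7 29.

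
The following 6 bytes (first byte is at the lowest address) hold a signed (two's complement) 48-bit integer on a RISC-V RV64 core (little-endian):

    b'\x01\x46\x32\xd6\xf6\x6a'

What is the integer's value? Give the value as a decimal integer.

117608388118017

Little-endian: lowest address holds the least-significant byte.
Reassemble most-significant byte first: 6A F6 D6 32 46 01 → 0x6AF6D6324601.
0x6AF6D6324601 = 117608388118017.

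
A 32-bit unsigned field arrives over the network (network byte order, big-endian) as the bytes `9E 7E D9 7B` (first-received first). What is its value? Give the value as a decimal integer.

Big-endian: lowest address holds the most-significant byte.
The bytes are already most-significant first: 0x9E7ED97B.
0x9E7ED97B = 2659113339.

2659113339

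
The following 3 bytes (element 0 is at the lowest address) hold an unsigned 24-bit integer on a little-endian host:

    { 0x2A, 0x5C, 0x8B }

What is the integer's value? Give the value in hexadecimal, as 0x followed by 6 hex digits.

0x8B5C2A

In little-endian order the low byte comes first in memory.
Reassemble most-significant byte first: 8B 5C 2A → 0x8B5C2A.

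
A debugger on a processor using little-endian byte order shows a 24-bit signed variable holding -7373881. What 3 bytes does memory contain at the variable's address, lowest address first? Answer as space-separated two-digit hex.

Two's complement of -7373881 in 24 bits: 7373881 = 0x708439; invert → 0x8F7BC6; add 1 → 0x8F7BC7.
Split into bytes (most-significant first): 8F 7B C7.
In little-endian order the low byte comes first in memory.
So at ascending addresses the bytes are C7 7B 8F.

C7 7B 8F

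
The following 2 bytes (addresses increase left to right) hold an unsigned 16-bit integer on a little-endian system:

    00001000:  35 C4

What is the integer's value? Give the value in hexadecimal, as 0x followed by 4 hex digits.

0xC435

Little-endian stores the least-significant byte at the lowest address.
Reassemble most-significant byte first: C4 35 → 0xC435.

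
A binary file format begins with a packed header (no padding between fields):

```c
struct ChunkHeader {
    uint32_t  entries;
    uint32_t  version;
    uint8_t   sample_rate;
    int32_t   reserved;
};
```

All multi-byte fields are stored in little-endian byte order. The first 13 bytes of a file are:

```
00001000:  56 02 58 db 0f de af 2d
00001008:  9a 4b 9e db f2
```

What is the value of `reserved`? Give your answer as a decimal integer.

-220488117

`reserved` follows `entries` (4 B), `version` (4 B), `sample_rate` (1 B), so it starts at offset 4 + 4 + 1 = 9 and occupies 4 bytes.
Bytes at offsets 9..12: 4B 9E DB F2.
Little-endian: lowest address holds the least-significant byte.
Reassemble most-significant byte first: F2 DB 9E 4B → 0xF2DB9E4B.
Top bit is set, so as a signed 32-bit value this is 0xF2DB9E4B − 2^32 = -220488117.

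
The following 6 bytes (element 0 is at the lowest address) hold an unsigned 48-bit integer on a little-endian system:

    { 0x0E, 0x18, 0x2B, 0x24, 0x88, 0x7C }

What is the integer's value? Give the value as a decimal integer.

136924164200462

Little-endian: lowest address holds the least-significant byte.
Reassemble most-significant byte first: 7C 88 24 2B 18 0E → 0x7C88242B180E.
0x7C88242B180E = 136924164200462.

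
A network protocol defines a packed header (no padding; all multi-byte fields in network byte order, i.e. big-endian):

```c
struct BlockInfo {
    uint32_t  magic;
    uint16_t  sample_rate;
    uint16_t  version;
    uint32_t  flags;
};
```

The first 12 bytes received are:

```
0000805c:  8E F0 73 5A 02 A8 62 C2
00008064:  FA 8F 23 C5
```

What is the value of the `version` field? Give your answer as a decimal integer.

25282

`version` follows `magic` (4 B), `sample_rate` (2 B), so it starts at offset 4 + 2 = 6 and occupies 2 bytes.
Bytes at offsets 6..7: 62 C2.
Big-endian: lowest address holds the most-significant byte.
The bytes are already most-significant first: 0x62C2.
0x62C2 = 25282.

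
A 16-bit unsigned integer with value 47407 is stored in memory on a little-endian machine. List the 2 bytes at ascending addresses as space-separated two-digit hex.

2F B9

47407 in hexadecimal, padded to 16 bits, is 0xB92F.
Split into bytes (most-significant first): B9 2F.
Little-endian stores the least-significant byte at the lowest address.
So at ascending addresses the bytes are 2F B9.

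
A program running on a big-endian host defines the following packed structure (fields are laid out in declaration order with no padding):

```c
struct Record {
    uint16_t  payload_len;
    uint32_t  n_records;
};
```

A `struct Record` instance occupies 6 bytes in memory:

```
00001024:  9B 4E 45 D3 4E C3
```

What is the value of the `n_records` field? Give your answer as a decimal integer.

1171476163

`n_records` follows `payload_len` (2 bytes), so it starts at byte offset 2 and occupies 4 bytes.
Bytes at offsets 2..5: 45 D3 4E C3.
Big-endian stores the most-significant byte at the lowest address.
The bytes are already most-significant first: 0x45D34EC3.
0x45D34EC3 = 1171476163.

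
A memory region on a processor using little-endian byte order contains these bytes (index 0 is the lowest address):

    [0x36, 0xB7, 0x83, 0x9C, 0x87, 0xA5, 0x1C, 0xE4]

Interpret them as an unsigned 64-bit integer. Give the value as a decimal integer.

In little-endian order the low byte comes first in memory.
Reassemble most-significant byte first: E4 1C A5 87 9C 83 B7 36 → 0xE41CA5879C83B736.
0xE41CA5879C83B736 = 16437194741860513590.

16437194741860513590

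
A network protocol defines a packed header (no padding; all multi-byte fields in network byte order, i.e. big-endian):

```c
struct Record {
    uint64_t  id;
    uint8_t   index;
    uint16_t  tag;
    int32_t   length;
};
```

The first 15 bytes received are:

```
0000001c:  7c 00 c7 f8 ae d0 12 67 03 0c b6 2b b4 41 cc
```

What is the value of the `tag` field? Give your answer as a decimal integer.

3254

`tag` follows `id` (8 B), `index` (1 B), so it starts at offset 8 + 1 = 9 and occupies 2 bytes.
Bytes at offsets 9..10: 0C B6.
Big-endian stores the most-significant byte at the lowest address.
The bytes are already most-significant first: 0x0CB6.
0x0CB6 = 3254.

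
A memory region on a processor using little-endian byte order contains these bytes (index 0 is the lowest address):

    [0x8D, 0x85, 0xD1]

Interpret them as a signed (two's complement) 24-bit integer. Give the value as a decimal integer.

Little-endian: lowest address holds the least-significant byte.
Reassemble most-significant byte first: D1 85 8D → 0xD1858D.
Top bit is set, so as a signed 24-bit value this is 0xD1858D − 2^24 = -3046003.

-3046003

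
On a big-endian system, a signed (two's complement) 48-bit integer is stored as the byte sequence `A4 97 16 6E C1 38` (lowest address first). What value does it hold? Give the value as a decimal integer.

-100506153336520

Big-endian stores the most-significant byte at the lowest address.
The bytes are already most-significant first: 0xA497166EC138.
Top bit is set, so as a signed 48-bit value this is 0xA497166EC138 − 2^48 = -100506153336520.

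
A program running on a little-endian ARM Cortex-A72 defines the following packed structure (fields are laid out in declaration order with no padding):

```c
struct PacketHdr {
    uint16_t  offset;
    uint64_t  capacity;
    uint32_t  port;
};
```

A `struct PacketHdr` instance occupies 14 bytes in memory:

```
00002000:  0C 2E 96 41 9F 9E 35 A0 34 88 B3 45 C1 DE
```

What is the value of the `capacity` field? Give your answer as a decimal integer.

9814645640102101398

`capacity` follows `offset` (2 bytes), so it starts at byte offset 2 and occupies 8 bytes.
Bytes at offsets 2..9: 96 41 9F 9E 35 A0 34 88.
Little-endian stores the least-significant byte at the lowest address.
Reassemble most-significant byte first: 88 34 A0 35 9E 9F 41 96 → 0x8834A0359E9F4196.
0x8834A0359E9F4196 = 9814645640102101398.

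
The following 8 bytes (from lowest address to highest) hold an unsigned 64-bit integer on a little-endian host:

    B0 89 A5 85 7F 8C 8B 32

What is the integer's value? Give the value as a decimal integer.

In little-endian order the low byte comes first in memory.
Reassemble most-significant byte first: 32 8B 8C 7F 85 A5 89 B0 → 0x328B8C7F85A589B0.
0x328B8C7F85A589B0 = 3642159202990131632.

3642159202990131632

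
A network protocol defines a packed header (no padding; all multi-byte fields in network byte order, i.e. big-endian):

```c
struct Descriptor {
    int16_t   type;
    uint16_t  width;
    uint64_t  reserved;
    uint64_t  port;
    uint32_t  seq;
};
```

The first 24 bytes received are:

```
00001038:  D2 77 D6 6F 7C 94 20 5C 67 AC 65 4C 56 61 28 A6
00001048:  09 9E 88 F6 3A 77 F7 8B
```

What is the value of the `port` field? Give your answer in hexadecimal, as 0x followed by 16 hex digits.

`port` follows `type` (2 B), `width` (2 B), `reserved` (8 B), so it starts at offset 2 + 2 + 8 = 12 and occupies 8 bytes.
Bytes at offsets 12..19: 56 61 28 A6 09 9E 88 F6.
Big-endian: lowest address holds the most-significant byte.
The bytes are already most-significant first: 0x566128A6099E88F6.

0x566128A6099E88F6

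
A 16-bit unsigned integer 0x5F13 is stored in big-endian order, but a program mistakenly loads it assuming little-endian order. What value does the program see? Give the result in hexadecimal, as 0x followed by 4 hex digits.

0x135F

Stored big-endian, the bytes at ascending addresses are 5F 13.
Read back as little-endian, the first byte is least significant, giving 0x135F.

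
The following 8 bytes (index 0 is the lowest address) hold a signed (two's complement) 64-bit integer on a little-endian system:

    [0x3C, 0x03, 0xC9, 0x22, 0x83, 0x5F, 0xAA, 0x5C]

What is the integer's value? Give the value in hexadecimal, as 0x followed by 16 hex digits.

Little-endian stores the least-significant byte at the lowest address.
Reassemble most-significant byte first: 5C AA 5F 83 22 C9 03 3C → 0x5CAA5F8322C9033C.

0x5CAA5F8322C9033C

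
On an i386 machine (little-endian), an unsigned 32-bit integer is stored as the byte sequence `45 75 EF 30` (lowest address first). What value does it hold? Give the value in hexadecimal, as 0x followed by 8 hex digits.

0x30EF7545

Little-endian stores the least-significant byte at the lowest address.
Reassemble most-significant byte first: 30 EF 75 45 → 0x30EF7545.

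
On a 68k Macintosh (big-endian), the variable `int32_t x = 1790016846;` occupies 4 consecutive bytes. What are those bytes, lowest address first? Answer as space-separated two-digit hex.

6A B1 7D 4E

1790016846 in hexadecimal, padded to 32 bits, is 0x6AB17D4E.
Split into bytes (most-significant first): 6A B1 7D 4E.
In big-endian order the high byte comes first in memory.
So the memory order matches the most-significant-first order: 6A B1 7D 4E.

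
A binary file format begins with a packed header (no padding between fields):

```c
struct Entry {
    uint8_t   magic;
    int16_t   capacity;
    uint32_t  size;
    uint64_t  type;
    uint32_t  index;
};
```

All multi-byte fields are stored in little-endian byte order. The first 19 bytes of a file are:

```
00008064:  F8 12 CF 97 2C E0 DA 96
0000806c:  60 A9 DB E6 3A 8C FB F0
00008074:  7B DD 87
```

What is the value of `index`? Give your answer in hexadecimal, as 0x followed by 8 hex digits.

0x87DD7BF0

`index` follows `magic` (1 B), `capacity` (2 B), `size` (4 B), `type` (8 B), so it starts at offset 1 + 2 + 4 + 8 = 15 and occupies 4 bytes.
Bytes at offsets 15..18: F0 7B DD 87.
In little-endian order the low byte comes first in memory.
Reassemble most-significant byte first: 87 DD 7B F0 → 0x87DD7BF0.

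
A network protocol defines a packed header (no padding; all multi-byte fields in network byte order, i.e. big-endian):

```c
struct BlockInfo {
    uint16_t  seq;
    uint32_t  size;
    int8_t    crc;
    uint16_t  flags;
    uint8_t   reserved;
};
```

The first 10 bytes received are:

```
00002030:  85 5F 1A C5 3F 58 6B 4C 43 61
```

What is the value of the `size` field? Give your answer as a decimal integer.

`size` follows `seq` (2 bytes), so it starts at byte offset 2 and occupies 4 bytes.
Bytes at offsets 2..5: 1A C5 3F 58.
In big-endian order the high byte comes first in memory.
The bytes are already most-significant first: 0x1AC53F58.
0x1AC53F58 = 449134424.

449134424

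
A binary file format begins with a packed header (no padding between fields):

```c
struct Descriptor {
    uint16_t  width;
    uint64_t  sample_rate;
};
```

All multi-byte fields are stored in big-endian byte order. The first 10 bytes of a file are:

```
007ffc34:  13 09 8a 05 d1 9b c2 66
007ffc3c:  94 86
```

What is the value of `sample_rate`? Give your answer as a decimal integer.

9945585819029247110

`sample_rate` follows `width` (2 bytes), so it starts at byte offset 2 and occupies 8 bytes.
Bytes at offsets 2..9: 8A 05 D1 9B C2 66 94 86.
Big-endian stores the most-significant byte at the lowest address.
The bytes are already most-significant first: 0x8A05D19BC2669486.
0x8A05D19BC2669486 = 9945585819029247110.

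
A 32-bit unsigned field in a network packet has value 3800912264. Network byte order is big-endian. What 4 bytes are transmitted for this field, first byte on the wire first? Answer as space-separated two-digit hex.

E2 8D 51 88

3800912264 in hexadecimal, padded to 32 bits, is 0xE28D5188.
Split into bytes (most-significant first): E2 8D 51 88.
In big-endian order the high byte comes first in memory.
So the memory order matches the most-significant-first order: E2 8D 51 88.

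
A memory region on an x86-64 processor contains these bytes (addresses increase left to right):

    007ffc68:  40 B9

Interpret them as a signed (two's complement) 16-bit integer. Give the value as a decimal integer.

Little-endian stores the least-significant byte at the lowest address.
Reassemble most-significant byte first: B9 40 → 0xB940.
Top bit is set, so as a signed 16-bit value this is 0xB940 − 2^16 = -18112.

-18112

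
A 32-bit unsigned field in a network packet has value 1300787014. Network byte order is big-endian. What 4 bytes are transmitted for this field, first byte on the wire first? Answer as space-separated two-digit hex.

4D 88 6F 46

1300787014 in hexadecimal, padded to 32 bits, is 0x4D886F46.
Split into bytes (most-significant first): 4D 88 6F 46.
Big-endian stores the most-significant byte at the lowest address.
So the memory order matches the most-significant-first order: 4D 88 6F 46.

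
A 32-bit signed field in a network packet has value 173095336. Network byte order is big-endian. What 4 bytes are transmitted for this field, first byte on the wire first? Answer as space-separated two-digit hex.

173095336 in hexadecimal, padded to 32 bits, is 0x0A5139A8.
Split into bytes (most-significant first): 0A 51 39 A8.
Big-endian: lowest address holds the most-significant byte.
So the memory order matches the most-significant-first order: 0A 51 39 A8.

0A 51 39 A8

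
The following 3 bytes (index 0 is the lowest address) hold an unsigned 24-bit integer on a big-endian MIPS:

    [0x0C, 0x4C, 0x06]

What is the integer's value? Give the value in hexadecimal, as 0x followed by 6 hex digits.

0x0C4C06

In big-endian order the high byte comes first in memory.
The bytes are already most-significant first: 0x0C4C06.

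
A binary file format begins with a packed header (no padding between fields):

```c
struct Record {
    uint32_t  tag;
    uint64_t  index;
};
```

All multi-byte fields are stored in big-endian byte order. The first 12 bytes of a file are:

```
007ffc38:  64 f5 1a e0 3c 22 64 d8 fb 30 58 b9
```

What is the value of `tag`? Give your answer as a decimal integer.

1693784800

`tag` is the first field, at byte offset 0, occupying 4 bytes.
Bytes at offsets 0..3: 64 F5 1A E0.
In big-endian order the high byte comes first in memory.
The bytes are already most-significant first: 0x64F51AE0.
0x64F51AE0 = 1693784800.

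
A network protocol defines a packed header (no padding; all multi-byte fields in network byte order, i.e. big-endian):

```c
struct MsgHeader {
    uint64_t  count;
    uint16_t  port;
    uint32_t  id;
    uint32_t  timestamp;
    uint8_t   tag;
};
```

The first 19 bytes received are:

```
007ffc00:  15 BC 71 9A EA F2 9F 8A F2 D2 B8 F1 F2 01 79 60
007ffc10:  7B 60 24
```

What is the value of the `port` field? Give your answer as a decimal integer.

62162

`port` follows `count` (8 bytes), so it starts at byte offset 8 and occupies 2 bytes.
Bytes at offsets 8..9: F2 D2.
Big-endian: lowest address holds the most-significant byte.
The bytes are already most-significant first: 0xF2D2.
0xF2D2 = 62162.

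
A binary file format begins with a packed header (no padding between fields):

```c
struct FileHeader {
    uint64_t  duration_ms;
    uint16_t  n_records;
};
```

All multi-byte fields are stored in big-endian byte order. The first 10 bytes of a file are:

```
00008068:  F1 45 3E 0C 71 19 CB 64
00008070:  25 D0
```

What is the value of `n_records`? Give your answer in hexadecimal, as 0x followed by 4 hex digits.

`n_records` follows `duration_ms` (8 bytes), so it starts at byte offset 8 and occupies 2 bytes.
Bytes at offsets 8..9: 25 D0.
Big-endian: lowest address holds the most-significant byte.
The bytes are already most-significant first: 0x25D0.

0x25D0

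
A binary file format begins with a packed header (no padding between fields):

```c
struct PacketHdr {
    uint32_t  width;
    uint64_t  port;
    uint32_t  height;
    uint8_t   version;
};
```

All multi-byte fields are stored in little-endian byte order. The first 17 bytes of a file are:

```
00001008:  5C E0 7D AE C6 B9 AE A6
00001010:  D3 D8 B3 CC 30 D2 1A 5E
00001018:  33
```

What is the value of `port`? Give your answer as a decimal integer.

14750371608114674118

`port` follows `width` (4 bytes), so it starts at byte offset 4 and occupies 8 bytes.
Bytes at offsets 4..11: C6 B9 AE A6 D3 D8 B3 CC.
In little-endian order the low byte comes first in memory.
Reassemble most-significant byte first: CC B3 D8 D3 A6 AE B9 C6 → 0xCCB3D8D3A6AEB9C6.
0xCCB3D8D3A6AEB9C6 = 14750371608114674118.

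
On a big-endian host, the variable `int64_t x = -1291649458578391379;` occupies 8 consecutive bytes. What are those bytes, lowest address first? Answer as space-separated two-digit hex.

EE 13 23 A9 2F 1B FE AD

Two's complement of -1291649458578391379 in 64 bits: 1291649458578391379 = 0x11ECDC56D0E40153; invert → 0xEE1323A92F1BFEAC; add 1 → 0xEE1323A92F1BFEAD.
Split into bytes (most-significant first): EE 13 23 A9 2F 1B FE AD.
Big-endian stores the most-significant byte at the lowest address.
So the memory order matches the most-significant-first order: EE 13 23 A9 2F 1B FE AD.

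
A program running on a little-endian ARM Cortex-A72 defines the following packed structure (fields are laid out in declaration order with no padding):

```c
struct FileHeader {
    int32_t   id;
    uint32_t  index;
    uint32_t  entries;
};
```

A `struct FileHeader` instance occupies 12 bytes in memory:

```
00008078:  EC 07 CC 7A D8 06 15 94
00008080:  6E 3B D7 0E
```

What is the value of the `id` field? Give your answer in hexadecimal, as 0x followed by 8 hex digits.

0x7ACC07EC

`id` is the first field, at byte offset 0, occupying 4 bytes.
Bytes at offsets 0..3: EC 07 CC 7A.
Little-endian stores the least-significant byte at the lowest address.
Reassemble most-significant byte first: 7A CC 07 EC → 0x7ACC07EC.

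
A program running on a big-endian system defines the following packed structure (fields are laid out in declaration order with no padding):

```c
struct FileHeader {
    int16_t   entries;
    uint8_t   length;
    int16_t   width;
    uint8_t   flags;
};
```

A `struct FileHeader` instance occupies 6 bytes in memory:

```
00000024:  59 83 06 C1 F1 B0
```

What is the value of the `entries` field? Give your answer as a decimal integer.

`entries` is the first field, at byte offset 0, occupying 2 bytes.
Bytes at offsets 0..1: 59 83.
Big-endian: lowest address holds the most-significant byte.
The bytes are already most-significant first: 0x5983.
0x5983 = 22915.

22915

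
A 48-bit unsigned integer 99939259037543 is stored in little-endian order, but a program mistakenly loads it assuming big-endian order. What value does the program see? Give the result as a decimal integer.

114035826418778

99939259037543 in 48-bit hexadecimal is 0x5AE4EC08B767.
Stored little-endian, the bytes at ascending addresses are 67 B7 08 EC E4 5A.
Read back as big-endian, the last byte is least significant, giving 0x67B708ECE45A.
0x67B708ECE45A = 114035826418778.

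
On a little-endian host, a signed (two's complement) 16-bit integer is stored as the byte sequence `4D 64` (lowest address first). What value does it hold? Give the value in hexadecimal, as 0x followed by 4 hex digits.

Little-endian: lowest address holds the least-significant byte.
Reassemble most-significant byte first: 64 4D → 0x644D.

0x644D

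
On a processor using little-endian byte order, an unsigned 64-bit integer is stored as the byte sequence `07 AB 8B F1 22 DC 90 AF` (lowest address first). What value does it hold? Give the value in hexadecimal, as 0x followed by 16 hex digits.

In little-endian order the low byte comes first in memory.
Reassemble most-significant byte first: AF 90 DC 22 F1 8B AB 07 → 0xAF90DC22F18BAB07.

0xAF90DC22F18BAB07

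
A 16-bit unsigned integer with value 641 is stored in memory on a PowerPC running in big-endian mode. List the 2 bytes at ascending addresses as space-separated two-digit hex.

02 81

641 in hexadecimal, padded to 16 bits, is 0x0281.
Split into bytes (most-significant first): 02 81.
In big-endian order the high byte comes first in memory.
So the memory order matches the most-significant-first order: 02 81.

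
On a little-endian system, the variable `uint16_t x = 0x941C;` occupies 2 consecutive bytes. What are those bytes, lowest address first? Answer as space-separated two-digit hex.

Split into bytes (most-significant first): 94 1C.
Little-endian stores the least-significant byte at the lowest address.
So at ascending addresses the bytes are 1C 94.

1C 94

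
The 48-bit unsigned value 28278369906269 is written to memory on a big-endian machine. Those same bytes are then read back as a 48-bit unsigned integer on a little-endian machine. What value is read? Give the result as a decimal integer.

28278369906269 in 48-bit hexadecimal is 0x19B812316E5D.
Stored big-endian, the bytes at ascending addresses are 19 B8 12 31 6E 5D.
Read back as little-endian, the first byte is least significant, giving 0x5D6E3112B819.
0x5D6E3112B819 = 102727851096089.

102727851096089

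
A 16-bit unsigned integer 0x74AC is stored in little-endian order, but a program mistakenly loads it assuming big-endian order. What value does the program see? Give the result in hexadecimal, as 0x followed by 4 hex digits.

0xAC74

Stored little-endian, the bytes at ascending addresses are AC 74.
Read back as big-endian, the last byte is least significant, giving 0xAC74.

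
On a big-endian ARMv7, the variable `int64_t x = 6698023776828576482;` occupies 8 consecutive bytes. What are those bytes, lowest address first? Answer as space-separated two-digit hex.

6698023776828576482 in hexadecimal, padded to 64 bits, is 0x5CF429232AFCD2E2.
Split into bytes (most-significant first): 5C F4 29 23 2A FC D2 E2.
Big-endian stores the most-significant byte at the lowest address.
So the memory order matches the most-significant-first order: 5C F4 29 23 2A FC D2 E2.

5C F4 29 23 2A FC D2 E2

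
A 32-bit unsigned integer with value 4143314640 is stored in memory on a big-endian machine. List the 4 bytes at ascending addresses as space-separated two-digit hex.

F6 F5 F6 D0

4143314640 in hexadecimal, padded to 32 bits, is 0xF6F5F6D0.
Split into bytes (most-significant first): F6 F5 F6 D0.
In big-endian order the high byte comes first in memory.
So the memory order matches the most-significant-first order: F6 F5 F6 D0.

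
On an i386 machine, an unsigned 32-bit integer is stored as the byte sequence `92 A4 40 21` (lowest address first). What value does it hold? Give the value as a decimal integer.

Little-endian: lowest address holds the least-significant byte.
Reassemble most-significant byte first: 21 40 A4 92 → 0x2140A492.
0x2140A492 = 557884562.

557884562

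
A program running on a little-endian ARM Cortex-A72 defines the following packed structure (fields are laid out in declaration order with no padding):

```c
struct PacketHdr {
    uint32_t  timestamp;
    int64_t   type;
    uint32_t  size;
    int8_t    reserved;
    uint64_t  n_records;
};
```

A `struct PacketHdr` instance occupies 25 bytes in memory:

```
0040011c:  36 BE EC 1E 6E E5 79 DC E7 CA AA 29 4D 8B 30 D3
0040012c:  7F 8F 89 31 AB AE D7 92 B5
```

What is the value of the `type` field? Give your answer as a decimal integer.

`type` follows `timestamp` (4 bytes), so it starts at byte offset 4 and occupies 8 bytes.
Bytes at offsets 4..11: 6E E5 79 DC E7 CA AA 29.
Little-endian: lowest address holds the least-significant byte.
Reassemble most-significant byte first: 29 AA CA E7 DC 79 E5 6E → 0x29AACAE7DC79E56E.
0x29AACAE7DC79E56E = 3002435198781089134.

3002435198781089134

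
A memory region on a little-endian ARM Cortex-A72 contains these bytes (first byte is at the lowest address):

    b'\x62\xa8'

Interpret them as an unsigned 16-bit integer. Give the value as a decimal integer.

Little-endian: lowest address holds the least-significant byte.
Reassemble most-significant byte first: A8 62 → 0xA862.
0xA862 = 43106.

43106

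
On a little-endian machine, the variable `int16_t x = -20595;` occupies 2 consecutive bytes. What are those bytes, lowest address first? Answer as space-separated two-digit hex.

Two's complement of -20595 in 16 bits: 20595 = 0x5073; invert → 0xAF8C; add 1 → 0xAF8D.
Split into bytes (most-significant first): AF 8D.
Little-endian stores the least-significant byte at the lowest address.
So at ascending addresses the bytes are 8D AF.

8D AF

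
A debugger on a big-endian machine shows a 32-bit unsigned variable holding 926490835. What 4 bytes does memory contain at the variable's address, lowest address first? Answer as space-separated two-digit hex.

926490835 in hexadecimal, padded to 32 bits, is 0x373920D3.
Split into bytes (most-significant first): 37 39 20 D3.
Big-endian stores the most-significant byte at the lowest address.
So the memory order matches the most-significant-first order: 37 39 20 D3.

37 39 20 D3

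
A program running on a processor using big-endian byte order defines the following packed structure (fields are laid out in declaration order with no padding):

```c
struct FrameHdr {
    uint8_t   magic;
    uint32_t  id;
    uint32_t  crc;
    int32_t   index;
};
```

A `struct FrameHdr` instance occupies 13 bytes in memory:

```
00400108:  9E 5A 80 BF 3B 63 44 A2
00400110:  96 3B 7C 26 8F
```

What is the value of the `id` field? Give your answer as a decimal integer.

`id` follows `magic` (1 byte), so it starts at byte offset 1 and occupies 4 bytes.
Bytes at offsets 1..4: 5A 80 BF 3B.
Big-endian stores the most-significant byte at the lowest address.
The bytes are already most-significant first: 0x5A80BF3B.
0x5A80BF3B = 1518387003.

1518387003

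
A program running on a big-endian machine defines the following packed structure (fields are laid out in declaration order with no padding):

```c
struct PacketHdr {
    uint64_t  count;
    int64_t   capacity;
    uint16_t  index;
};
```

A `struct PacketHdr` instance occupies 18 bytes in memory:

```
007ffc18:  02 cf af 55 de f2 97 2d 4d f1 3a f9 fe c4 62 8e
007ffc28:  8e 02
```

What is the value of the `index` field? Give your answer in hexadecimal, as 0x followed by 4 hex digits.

0x8E02

`index` follows `count` (8 B), `capacity` (8 B), so it starts at offset 8 + 8 = 16 and occupies 2 bytes.
Bytes at offsets 16..17: 8E 02.
In big-endian order the high byte comes first in memory.
The bytes are already most-significant first: 0x8E02.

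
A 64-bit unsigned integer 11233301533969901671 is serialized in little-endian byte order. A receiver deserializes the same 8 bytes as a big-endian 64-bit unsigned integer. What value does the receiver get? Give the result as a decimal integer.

7451241331482223771

11233301533969901671 in 64-bit hexadecimal is 0x9BE4B43A83206867.
Stored little-endian, the bytes at ascending addresses are 67 68 20 83 3A B4 E4 9B.
Read back as big-endian, the last byte is least significant, giving 0x676820833AB4E49B.
0x676820833AB4E49B = 7451241331482223771.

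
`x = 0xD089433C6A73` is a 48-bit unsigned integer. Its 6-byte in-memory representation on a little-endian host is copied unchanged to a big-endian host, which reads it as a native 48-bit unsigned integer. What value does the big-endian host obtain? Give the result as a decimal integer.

Stored little-endian, the bytes at ascending addresses are 73 6A 3C 43 89 D0.
Read back as big-endian, the last byte is least significant, giving 0x736A3C4389D0.
0x736A3C4389D0 = 126900114786768.

126900114786768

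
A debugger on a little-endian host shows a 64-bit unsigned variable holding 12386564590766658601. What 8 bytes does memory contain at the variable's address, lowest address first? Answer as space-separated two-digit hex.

12386564590766658601 in hexadecimal, padded to 64 bits, is 0xABE5EADE54141429.
Split into bytes (most-significant first): AB E5 EA DE 54 14 14 29.
Little-endian: lowest address holds the least-significant byte.
So at ascending addresses the bytes are 29 14 14 54 DE EA E5 AB.

29 14 14 54 DE EA E5 AB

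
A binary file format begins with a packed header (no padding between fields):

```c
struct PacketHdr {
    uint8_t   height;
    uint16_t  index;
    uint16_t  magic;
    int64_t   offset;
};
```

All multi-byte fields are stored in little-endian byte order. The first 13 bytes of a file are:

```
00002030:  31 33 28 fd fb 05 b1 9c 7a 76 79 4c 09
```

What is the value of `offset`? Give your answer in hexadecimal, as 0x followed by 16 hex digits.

`offset` follows `height` (1 B), `index` (2 B), `magic` (2 B), so it starts at offset 1 + 2 + 2 = 5 and occupies 8 bytes.
Bytes at offsets 5..12: 05 B1 9C 7A 76 79 4C 09.
Little-endian stores the least-significant byte at the lowest address.
Reassemble most-significant byte first: 09 4C 79 76 7A 9C B1 05 → 0x094C79767A9CB105.

0x094C79767A9CB105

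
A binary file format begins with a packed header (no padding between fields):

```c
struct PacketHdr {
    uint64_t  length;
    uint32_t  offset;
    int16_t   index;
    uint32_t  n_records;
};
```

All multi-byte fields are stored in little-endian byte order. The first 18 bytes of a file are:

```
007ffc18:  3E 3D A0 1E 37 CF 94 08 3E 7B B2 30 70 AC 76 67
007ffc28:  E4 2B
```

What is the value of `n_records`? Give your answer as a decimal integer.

`n_records` follows `length` (8 B), `offset` (4 B), `index` (2 B), so it starts at offset 8 + 4 + 2 = 14 and occupies 4 bytes.
Bytes at offsets 14..17: 76 67 E4 2B.
Little-endian stores the least-significant byte at the lowest address.
Reassemble most-significant byte first: 2B E4 67 76 → 0x2BE46776.
0x2BE46776 = 736388982.

736388982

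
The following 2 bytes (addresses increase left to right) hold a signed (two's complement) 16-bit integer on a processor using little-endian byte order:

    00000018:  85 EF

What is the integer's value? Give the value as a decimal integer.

-4219

Little-endian stores the least-significant byte at the lowest address.
Reassemble most-significant byte first: EF 85 → 0xEF85.
Top bit is set, so as a signed 16-bit value this is 0xEF85 − 2^16 = -4219.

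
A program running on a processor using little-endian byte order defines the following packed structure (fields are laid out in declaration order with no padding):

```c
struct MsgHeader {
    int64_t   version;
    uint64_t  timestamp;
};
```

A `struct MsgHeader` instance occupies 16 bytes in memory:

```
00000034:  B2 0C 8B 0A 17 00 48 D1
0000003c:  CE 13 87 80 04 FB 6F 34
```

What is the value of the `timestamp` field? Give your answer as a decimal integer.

`timestamp` follows `version` (8 bytes), so it starts at byte offset 8 and occupies 8 bytes.
Bytes at offsets 8..15: CE 13 87 80 04 FB 6F 34.
Little-endian: lowest address holds the least-significant byte.
Reassemble most-significant byte first: 34 6F FB 04 80 87 13 CE → 0x346FFB04808713CE.
0x346FFB04808713CE = 3778514609141912526.

3778514609141912526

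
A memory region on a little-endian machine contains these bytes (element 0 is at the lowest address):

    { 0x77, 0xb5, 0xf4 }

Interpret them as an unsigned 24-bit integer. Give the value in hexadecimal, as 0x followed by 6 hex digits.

0xF4B577

In little-endian order the low byte comes first in memory.
Reassemble most-significant byte first: F4 B5 77 → 0xF4B577.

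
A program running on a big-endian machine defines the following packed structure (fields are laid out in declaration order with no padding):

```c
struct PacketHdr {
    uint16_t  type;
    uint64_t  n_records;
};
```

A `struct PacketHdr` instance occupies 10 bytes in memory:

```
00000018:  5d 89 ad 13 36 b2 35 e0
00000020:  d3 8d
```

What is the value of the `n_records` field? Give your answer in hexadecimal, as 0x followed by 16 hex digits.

0xAD1336B235E0D38D

`n_records` follows `type` (2 bytes), so it starts at byte offset 2 and occupies 8 bytes.
Bytes at offsets 2..9: AD 13 36 B2 35 E0 D3 8D.
Big-endian stores the most-significant byte at the lowest address.
The bytes are already most-significant first: 0xAD1336B235E0D38D.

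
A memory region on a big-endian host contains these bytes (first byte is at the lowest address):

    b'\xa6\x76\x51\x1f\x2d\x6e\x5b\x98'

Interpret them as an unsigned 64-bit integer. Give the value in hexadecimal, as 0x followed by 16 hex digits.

0xA676511F2D6E5B98

Big-endian stores the most-significant byte at the lowest address.
The bytes are already most-significant first: 0xA676511F2D6E5B98.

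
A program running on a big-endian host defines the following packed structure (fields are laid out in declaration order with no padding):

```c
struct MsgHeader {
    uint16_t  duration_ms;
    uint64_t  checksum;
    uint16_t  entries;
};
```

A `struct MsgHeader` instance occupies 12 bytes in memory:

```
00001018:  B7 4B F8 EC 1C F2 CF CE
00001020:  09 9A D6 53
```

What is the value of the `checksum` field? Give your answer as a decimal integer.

`checksum` follows `duration_ms` (2 bytes), so it starts at byte offset 2 and occupies 8 bytes.
Bytes at offsets 2..9: F8 EC 1C F2 CF CE 09 9A.
In big-endian order the high byte comes first in memory.
The bytes are already most-significant first: 0xF8EC1CF2CFCE099A.
0xF8EC1CF2CFCE099A = 17936743245103892890.

17936743245103892890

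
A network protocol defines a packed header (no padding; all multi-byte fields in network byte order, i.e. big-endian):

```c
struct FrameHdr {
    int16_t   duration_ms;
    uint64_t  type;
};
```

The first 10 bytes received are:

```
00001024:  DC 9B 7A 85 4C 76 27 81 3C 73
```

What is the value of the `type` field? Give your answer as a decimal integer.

8828546714882358387

`type` follows `duration_ms` (2 bytes), so it starts at byte offset 2 and occupies 8 bytes.
Bytes at offsets 2..9: 7A 85 4C 76 27 81 3C 73.
In big-endian order the high byte comes first in memory.
The bytes are already most-significant first: 0x7A854C7627813C73.
0x7A854C7627813C73 = 8828546714882358387.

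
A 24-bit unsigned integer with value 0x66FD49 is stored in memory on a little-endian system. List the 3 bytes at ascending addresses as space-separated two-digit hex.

49 FD 66

Split into bytes (most-significant first): 66 FD 49.
Little-endian: lowest address holds the least-significant byte.
So at ascending addresses the bytes are 49 FD 66.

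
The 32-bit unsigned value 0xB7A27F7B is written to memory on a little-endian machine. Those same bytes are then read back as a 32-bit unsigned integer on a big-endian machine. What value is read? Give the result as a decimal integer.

2071962295

Stored little-endian, the bytes at ascending addresses are 7B 7F A2 B7.
Read back as big-endian, the last byte is least significant, giving 0x7B7FA2B7.
0x7B7FA2B7 = 2071962295.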